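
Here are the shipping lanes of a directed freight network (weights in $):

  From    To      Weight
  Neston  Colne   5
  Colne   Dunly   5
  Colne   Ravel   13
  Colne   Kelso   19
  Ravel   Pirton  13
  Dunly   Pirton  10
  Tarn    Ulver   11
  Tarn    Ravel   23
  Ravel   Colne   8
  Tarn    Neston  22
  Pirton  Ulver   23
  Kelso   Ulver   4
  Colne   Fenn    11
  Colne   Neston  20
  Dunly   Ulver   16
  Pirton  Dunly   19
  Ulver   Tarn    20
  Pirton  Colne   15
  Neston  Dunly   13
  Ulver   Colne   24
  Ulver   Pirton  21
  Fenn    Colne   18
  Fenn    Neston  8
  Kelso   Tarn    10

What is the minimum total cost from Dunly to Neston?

Settle nodes by increasing distance from Dunly:
Dunly: 0
Pirton: 10  (via Dunly)
Ulver: 16  (via Dunly)
Colne: 25  (via Pirton)
Fenn: 36  (via Colne)
Tarn: 36  (via Ulver)
Ravel: 38  (via Colne)
Neston: 44  (via Fenn)
Shortest route: Dunly → Pirton → Colne → Fenn → Neston = $44.

$44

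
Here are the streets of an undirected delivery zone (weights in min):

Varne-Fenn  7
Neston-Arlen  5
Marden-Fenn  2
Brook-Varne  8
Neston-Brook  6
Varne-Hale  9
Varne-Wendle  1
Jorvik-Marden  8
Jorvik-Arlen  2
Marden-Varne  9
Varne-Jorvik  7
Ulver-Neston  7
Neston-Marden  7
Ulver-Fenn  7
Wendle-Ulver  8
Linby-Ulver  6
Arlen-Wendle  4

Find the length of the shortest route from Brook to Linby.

Enumerating some paths:
Brook - Neston - Ulver - Linby: 6+7+6 = 19
Brook - Varne - Wendle - Ulver - Linby: 8+1+8+6 = 23
Brook - Neston - Marden - Fenn - Ulver - Linby: 6+7+2+7+6 = 28
The minimum is 19 min via Brook - Neston - Ulver - Linby.

19 min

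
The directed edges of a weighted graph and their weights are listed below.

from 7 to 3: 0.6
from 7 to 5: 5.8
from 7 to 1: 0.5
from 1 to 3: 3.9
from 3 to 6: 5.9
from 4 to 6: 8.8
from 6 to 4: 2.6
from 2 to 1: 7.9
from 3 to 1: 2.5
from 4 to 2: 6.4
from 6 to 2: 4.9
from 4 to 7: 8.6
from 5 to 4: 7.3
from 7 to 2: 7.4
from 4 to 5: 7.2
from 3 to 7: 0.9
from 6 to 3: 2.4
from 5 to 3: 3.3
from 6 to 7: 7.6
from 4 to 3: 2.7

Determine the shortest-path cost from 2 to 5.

Enumerating some paths:
2 - 1 - 3 - 7 - 5: 7.9+3.9+0.9+5.8 = 18.5
2 - 1 - 3 - 6 - 4 - 5: 7.9+3.9+5.9+2.6+7.2 = 27.5
Cheapest is 2 - 1 - 3 - 7 - 5 at 18.5.

18.5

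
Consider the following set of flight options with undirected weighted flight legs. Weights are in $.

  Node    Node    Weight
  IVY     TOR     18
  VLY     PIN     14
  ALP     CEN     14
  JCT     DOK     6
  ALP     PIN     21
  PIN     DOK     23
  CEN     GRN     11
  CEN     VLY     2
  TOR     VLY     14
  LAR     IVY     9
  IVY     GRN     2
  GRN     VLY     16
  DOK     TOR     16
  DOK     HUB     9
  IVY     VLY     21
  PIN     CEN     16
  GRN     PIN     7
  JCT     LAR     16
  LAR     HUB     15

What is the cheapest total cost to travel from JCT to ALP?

Shortest distances from JCT:
JCT: 0
DOK: 6  (via JCT)
HUB: 15  (via DOK)
LAR: 16  (via JCT)
TOR: 22  (via DOK)
IVY: 25  (via LAR)
GRN: 27  (via IVY)
PIN: 29  (via DOK)
VLY: 36  (via TOR)
CEN: 38  (via GRN)
ALP: 50  (via PIN)
Shortest route: JCT–DOK–PIN–ALP = $50.

$50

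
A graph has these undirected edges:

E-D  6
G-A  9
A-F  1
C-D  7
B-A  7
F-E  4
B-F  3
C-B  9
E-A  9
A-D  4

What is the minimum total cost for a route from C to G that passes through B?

22

Shortest C→B: C → B = 9
Shortest B→G: B → F → A → G = 13
Total via B: 9 + 13 = 22.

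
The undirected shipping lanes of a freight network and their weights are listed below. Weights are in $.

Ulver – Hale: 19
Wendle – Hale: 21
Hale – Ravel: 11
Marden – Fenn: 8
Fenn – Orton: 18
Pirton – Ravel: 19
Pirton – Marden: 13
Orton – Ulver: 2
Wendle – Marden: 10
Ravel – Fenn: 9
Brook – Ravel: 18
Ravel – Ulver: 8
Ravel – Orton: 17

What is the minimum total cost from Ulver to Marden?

$25

Running Dijkstra from Ulver:
Ulver: 0
Orton: 2  (via Ulver)
Ravel: 8  (via Ulver)
Fenn: 17  (via Ravel)
Hale: 19  (via Ulver)
Marden: 25  (via Fenn)
Shortest route: Ulver → Ravel → Fenn → Marden = $25.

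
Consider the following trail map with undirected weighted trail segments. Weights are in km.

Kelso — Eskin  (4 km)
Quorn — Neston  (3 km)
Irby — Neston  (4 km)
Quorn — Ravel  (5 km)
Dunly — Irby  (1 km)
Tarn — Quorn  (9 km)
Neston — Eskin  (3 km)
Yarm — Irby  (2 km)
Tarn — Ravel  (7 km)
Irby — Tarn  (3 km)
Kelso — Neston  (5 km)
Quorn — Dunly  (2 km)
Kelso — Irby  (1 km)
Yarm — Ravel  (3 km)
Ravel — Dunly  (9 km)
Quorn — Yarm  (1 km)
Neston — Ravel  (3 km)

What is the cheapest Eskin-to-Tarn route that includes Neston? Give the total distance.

10 km

Shortest Eskin→Neston: Eskin → Neston = 3
Best Neston to Tarn: Neston → Irby → Tarn costing 7
Total via Neston: 3 + 7 = 10 km.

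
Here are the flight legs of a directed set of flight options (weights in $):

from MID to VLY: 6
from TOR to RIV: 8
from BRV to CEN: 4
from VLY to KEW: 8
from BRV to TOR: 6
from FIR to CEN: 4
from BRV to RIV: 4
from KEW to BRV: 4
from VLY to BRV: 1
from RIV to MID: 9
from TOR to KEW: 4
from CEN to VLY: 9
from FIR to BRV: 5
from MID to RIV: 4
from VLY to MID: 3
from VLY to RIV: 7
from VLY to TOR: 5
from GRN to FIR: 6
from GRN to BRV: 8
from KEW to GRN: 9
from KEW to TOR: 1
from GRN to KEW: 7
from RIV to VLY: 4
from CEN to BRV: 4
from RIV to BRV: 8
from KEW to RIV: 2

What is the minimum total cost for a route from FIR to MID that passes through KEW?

$24

Shortest FIR→KEW: FIR → BRV → TOR → KEW = 15
Shortest KEW→MID: KEW → RIV → VLY → MID = 9
Total via KEW: 15 + 9 = $24.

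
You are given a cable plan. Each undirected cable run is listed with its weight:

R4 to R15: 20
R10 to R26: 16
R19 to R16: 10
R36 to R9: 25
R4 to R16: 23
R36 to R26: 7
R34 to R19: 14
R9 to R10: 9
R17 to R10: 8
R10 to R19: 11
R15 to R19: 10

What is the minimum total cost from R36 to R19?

Running Dijkstra from R36:
R36: 0
R26: 7  (via R36)
R10: 23  (via R26)
R9: 25  (via R36)
R17: 31  (via R10)
R19: 34  (via R10)
Shortest route: R36 → R26 → R10 → R19 = 34.

34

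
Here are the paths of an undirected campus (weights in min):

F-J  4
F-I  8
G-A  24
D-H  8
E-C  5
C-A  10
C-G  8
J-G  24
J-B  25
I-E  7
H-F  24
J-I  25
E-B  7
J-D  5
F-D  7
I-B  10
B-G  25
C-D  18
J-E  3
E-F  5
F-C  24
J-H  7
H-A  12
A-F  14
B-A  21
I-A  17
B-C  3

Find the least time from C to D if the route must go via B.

18 min

Shortest C→B: C–B = 3
Shortest B→D: B–E–J–D = 15
Total via B: 3 + 15 = 18 min.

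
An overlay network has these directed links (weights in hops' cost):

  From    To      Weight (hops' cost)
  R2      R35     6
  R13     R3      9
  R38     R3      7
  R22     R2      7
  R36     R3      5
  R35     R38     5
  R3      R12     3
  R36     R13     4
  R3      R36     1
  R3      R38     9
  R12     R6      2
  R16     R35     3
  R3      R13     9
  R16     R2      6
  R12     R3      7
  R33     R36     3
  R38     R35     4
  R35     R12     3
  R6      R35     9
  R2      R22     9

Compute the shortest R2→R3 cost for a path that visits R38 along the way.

18 hops' cost

Shortest R2→R38: R2–R35–R38 = 11
Shortest R38→R3: R38–R3 = 7
Total via R38: 11 + 7 = 18 hops' cost.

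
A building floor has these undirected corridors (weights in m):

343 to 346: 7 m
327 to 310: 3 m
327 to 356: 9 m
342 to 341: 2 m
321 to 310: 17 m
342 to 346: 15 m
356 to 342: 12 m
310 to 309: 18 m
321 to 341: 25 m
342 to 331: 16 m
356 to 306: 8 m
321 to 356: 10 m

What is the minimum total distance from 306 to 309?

38 m

Shortest distances from 306:
306: 0
356: 8  (via 306)
327: 17  (via 356)
321: 18  (via 356)
310: 20  (via 327)
342: 20  (via 356)
341: 22  (via 342)
346: 35  (via 342)
331: 36  (via 342)
309: 38  (via 310)
Shortest route: 306 → 356 → 327 → 310 → 309 = 38 m.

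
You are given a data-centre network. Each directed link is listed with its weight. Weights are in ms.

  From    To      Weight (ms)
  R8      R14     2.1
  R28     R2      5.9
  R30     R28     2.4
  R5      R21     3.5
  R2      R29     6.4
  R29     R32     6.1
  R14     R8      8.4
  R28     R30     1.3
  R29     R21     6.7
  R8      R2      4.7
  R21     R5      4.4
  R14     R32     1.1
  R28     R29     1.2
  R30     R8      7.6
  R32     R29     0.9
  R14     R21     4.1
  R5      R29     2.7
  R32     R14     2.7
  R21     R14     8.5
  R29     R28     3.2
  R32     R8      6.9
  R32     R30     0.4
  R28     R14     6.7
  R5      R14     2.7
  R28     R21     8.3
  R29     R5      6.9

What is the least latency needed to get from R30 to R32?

9.7 ms

Enumerating some paths:
R30 - R28 - R14 - R32: 2.4+6.7+1.1 = 10.2
R30 - R28 - R29 - R32: 2.4+1.2+6.1 = 9.7
The minimum is 9.7 ms via R30 - R28 - R29 - R32.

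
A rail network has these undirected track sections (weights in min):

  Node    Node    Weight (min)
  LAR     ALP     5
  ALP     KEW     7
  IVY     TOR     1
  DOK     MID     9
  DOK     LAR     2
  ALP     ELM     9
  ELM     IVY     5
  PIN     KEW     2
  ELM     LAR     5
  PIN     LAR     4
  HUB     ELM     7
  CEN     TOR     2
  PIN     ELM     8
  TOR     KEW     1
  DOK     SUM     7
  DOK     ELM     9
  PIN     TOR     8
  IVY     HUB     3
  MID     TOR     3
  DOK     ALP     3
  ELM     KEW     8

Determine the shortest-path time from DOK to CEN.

Running Dijkstra from DOK:
DOK: 0
LAR: 2  (via DOK)
ALP: 3  (via DOK)
PIN: 6  (via LAR)
SUM: 7  (via DOK)
ELM: 7  (via LAR)
KEW: 8  (via PIN)
TOR: 9  (via KEW)
MID: 9  (via DOK)
IVY: 10  (via TOR)
CEN: 11  (via TOR)
Shortest route: DOK → LAR → PIN → KEW → TOR → CEN = 11 min.

11 min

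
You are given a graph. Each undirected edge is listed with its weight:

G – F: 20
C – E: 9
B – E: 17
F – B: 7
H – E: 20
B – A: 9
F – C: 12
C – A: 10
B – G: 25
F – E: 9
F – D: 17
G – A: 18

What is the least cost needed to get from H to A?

Enumerating some paths:
H–E–F–B–A: 20+9+7+9 = 45
H–E–B–A: 20+17+9 = 46
H–E–C–A: 20+9+10 = 39
Cheapest is H–E–C–A at 39.

39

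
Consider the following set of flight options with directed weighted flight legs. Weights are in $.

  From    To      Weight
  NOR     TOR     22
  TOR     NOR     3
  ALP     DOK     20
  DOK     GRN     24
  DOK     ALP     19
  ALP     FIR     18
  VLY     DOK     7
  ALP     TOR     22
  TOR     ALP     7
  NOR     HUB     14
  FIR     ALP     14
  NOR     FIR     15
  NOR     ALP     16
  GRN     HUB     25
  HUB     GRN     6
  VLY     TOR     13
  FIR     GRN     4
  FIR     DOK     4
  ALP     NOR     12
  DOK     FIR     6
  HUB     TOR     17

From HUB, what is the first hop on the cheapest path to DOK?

TOR

Enumerating some paths:
HUB–TOR–ALP–NOR–FIR–DOK: 17+7+12+15+4 = 55
HUB–TOR–ALP–FIR–DOK: 17+7+18+4 = 46
HUB–TOR–NOR–FIR–DOK: 17+3+15+4 = 39
HUB–TOR–ALP–DOK: 17+7+20 = 44
The minimum is $39 via HUB–TOR–NOR–FIR–DOK.
So from HUB the first move is to TOR.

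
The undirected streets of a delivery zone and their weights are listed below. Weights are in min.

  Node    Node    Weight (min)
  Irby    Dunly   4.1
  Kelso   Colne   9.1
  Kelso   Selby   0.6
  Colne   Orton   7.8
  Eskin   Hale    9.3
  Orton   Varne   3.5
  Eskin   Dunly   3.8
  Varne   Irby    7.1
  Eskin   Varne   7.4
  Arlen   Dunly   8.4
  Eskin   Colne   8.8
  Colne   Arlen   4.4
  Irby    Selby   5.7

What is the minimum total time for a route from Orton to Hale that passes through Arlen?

33.7 min

Best Orton to Arlen: Orton–Colne–Arlen costing 12.2
Best Arlen to Hale: Arlen–Dunly–Eskin–Hale costing 21.5
Total via Arlen: 12.2 + 21.5 = 33.7 min.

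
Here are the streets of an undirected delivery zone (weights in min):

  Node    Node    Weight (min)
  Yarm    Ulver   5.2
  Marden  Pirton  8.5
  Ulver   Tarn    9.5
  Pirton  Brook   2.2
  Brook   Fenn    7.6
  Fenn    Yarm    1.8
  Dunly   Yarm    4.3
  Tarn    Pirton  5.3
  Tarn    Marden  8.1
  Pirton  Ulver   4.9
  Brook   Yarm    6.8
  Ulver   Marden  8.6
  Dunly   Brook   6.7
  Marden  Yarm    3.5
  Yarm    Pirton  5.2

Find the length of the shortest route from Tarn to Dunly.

14.2 min

Shortest distances from Tarn:
Tarn: 0
Pirton: 5.3  (via Tarn)
Brook: 7.5  (via Pirton)
Marden: 8.1  (via Tarn)
Ulver: 9.5  (via Tarn)
Yarm: 10.5  (via Pirton)
Fenn: 12.3  (via Yarm)
Dunly: 14.2  (via Brook)
Shortest route: Tarn–Pirton–Brook–Dunly = 14.2 min.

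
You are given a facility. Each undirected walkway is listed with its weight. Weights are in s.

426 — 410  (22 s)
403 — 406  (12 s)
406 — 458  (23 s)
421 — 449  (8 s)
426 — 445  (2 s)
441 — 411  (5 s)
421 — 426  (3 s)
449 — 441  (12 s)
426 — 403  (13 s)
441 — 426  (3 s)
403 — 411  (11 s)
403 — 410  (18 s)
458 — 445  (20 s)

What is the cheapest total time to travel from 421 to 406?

Running Dijkstra from 421:
421: 0
426: 3  (via 421)
445: 5  (via 426)
441: 6  (via 426)
449: 8  (via 421)
411: 11  (via 441)
403: 16  (via 426)
410: 25  (via 426)
458: 25  (via 445)
406: 28  (via 403)
Shortest route: 421 → 426 → 403 → 406 = 28 s.

28 s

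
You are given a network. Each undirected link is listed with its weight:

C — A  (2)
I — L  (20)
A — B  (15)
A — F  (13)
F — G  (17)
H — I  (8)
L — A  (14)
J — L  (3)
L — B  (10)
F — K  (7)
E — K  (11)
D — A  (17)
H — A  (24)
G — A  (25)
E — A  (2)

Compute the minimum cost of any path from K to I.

Candidate routes:
K–E–A–H–I: 11+2+24+8 = 45
K–F–A–L–I: 7+13+14+20 = 54
K–E–A–L–I: 11+2+14+20 = 47
K–F–A–H–I: 7+13+24+8 = 52
The minimum is 45 via K–E–A–H–I.

45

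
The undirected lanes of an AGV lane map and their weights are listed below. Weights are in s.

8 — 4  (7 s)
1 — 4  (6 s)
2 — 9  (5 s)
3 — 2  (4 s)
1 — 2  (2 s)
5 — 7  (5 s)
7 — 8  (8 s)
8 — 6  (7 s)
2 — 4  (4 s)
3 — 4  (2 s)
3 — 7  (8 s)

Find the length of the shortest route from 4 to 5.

15 s

Settle nodes by increasing distance from 4:
4: 0
3: 2  (via 4)
2: 4  (via 4)
1: 6  (via 4)
8: 7  (via 4)
9: 9  (via 2)
7: 10  (via 3)
6: 14  (via 8)
5: 15  (via 7)
Shortest route: 4 → 3 → 7 → 5 = 15 s.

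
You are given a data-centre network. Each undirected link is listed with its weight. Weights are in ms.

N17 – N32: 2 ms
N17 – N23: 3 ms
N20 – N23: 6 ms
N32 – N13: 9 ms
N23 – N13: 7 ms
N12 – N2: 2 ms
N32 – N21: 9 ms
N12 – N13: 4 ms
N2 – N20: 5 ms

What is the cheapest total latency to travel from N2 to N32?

15 ms

Shortest distances from N2:
N2: 0
N12: 2  (via N2)
N20: 5  (via N2)
N13: 6  (via N12)
N23: 11  (via N20)
N17: 14  (via N23)
N32: 15  (via N13)
Shortest route: N2–N12–N13–N32 = 15 ms.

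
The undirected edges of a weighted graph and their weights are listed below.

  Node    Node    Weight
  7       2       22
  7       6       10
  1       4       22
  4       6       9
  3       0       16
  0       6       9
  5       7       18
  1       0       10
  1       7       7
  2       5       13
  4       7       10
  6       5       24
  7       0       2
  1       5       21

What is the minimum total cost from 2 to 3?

Running Dijkstra from 2:
2: 0
5: 13  (via 2)
7: 22  (via 2)
0: 24  (via 7)
1: 29  (via 7)
4: 32  (via 7)
6: 32  (via 7)
3: 40  (via 0)
Shortest route: 2 → 7 → 0 → 3 = 40.

40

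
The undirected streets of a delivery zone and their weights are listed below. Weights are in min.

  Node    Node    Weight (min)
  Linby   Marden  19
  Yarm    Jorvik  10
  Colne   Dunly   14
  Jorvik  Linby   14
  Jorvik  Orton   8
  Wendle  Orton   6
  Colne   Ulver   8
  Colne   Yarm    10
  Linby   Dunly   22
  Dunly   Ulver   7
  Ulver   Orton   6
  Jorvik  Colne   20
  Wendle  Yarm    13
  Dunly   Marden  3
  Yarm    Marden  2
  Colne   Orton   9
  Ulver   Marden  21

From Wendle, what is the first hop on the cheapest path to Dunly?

Yarm

Candidate routes:
Wendle - Orton - Colne - Dunly: 6+9+14 = 29
Wendle - Yarm - Marden - Dunly: 13+2+3 = 18
Wendle - Orton - Jorvik - Yarm - Marden - Dunly: 6+8+10+2+3 = 29
Wendle - Orton - Ulver - Dunly: 6+6+7 = 19
The minimum is 18 min via Wendle - Yarm - Marden - Dunly.
So from Wendle the first move is to Yarm.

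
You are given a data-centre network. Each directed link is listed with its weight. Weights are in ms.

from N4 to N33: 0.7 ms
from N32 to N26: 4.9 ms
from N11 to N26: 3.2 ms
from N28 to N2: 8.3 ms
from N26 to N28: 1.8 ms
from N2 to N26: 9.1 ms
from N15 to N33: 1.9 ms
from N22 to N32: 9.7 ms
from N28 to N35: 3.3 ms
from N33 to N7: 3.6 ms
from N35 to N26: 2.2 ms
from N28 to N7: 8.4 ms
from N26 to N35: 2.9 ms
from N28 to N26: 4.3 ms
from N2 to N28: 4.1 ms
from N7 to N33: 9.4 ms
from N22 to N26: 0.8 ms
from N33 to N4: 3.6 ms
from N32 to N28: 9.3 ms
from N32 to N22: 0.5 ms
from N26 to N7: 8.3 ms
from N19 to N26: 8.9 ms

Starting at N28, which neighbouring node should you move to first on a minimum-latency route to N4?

Candidate routes:
N28 - N35 - N26 - N7 - N33 - N4: 3.3+2.2+8.3+9.4+3.6 = 26.8
N28 - N7 - N33 - N4: 8.4+9.4+3.6 = 21.4
N28 - N26 - N7 - N33 - N4: 4.3+8.3+9.4+3.6 = 25.6
The minimum is 21.4 ms via N28 - N7 - N33 - N4.
So from N28 the first move is to N7.

N7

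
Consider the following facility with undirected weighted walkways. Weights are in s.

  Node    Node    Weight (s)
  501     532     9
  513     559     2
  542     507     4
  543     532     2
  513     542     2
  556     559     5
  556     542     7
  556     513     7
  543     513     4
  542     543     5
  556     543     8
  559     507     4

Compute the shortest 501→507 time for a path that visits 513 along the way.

Best 501 to 513: 501 → 532 → 543 → 513 costing 15
Shortest 513→507: 513 → 559 → 507 = 6
Total via 513: 15 + 6 = 21 s.

21 s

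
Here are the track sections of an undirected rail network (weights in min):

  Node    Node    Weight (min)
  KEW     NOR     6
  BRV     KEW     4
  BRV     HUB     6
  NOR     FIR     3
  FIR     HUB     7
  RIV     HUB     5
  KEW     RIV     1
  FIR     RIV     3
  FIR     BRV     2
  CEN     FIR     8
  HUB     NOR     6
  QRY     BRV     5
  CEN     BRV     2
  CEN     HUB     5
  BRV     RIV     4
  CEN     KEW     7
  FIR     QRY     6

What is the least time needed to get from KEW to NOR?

6 min

Running Dijkstra from KEW:
KEW: 0
RIV: 1  (via KEW)
BRV: 4  (via KEW)
FIR: 4  (via RIV)
HUB: 6  (via RIV)
CEN: 6  (via BRV)
NOR: 6  (via KEW)
Shortest route: KEW–NOR = 6 min.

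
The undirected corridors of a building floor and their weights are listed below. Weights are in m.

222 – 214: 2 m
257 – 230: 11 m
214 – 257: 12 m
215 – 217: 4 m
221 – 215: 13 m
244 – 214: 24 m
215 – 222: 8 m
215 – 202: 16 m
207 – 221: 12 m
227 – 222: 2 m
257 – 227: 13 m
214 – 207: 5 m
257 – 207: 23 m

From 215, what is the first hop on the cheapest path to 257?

222

Enumerating some paths:
215–222–214–207–257: 8+2+5+23 = 38
215–222–227–257: 8+2+13 = 23
215–222–214–257: 8+2+12 = 22
215–221–207–214–257: 13+12+5+12 = 42
The minimum is 22 m via 215–222–214–257.
So from 215 the first move is to 222.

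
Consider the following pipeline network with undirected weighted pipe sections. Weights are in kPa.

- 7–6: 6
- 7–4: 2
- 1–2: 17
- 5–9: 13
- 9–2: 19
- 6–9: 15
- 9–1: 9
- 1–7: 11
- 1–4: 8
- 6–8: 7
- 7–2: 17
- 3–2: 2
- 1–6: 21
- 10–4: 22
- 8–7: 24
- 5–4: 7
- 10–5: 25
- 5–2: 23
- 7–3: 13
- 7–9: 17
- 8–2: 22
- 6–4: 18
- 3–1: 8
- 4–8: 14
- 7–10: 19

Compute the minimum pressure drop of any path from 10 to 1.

Settle nodes by increasing distance from 10:
10: 0
7: 19  (via 10)
4: 21  (via 7)
5: 25  (via 10)
6: 25  (via 7)
1: 29  (via 4)
Shortest route: 10–7–4–1 = 29 kPa.

29 kPa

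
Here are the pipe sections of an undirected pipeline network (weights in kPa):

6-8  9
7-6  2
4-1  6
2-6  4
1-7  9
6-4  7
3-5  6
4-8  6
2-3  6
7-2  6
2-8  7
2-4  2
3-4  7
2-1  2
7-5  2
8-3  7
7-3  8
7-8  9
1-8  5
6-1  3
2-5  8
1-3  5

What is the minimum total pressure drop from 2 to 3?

Shortest distances from 2:
2: 0
1: 2  (via 2)
4: 2  (via 2)
6: 4  (via 2)
3: 6  (via 2)
Shortest route: 2–3 = 6 kPa.

6 kPa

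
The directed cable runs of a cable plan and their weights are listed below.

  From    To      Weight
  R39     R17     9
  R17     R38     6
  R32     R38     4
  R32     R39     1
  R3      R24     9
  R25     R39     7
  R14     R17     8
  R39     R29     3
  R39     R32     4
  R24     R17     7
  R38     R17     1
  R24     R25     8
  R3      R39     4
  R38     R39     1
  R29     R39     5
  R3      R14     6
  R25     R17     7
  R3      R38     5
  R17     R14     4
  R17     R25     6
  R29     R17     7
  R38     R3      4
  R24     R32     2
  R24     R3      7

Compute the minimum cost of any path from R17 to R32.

11

Settle nodes by increasing distance from R17:
R17: 0
R14: 4  (via R17)
R38: 6  (via R17)
R25: 6  (via R17)
R39: 7  (via R38)
R3: 10  (via R38)
R29: 10  (via R39)
R32: 11  (via R39)
Shortest route: R17–R38–R39–R32 = 11.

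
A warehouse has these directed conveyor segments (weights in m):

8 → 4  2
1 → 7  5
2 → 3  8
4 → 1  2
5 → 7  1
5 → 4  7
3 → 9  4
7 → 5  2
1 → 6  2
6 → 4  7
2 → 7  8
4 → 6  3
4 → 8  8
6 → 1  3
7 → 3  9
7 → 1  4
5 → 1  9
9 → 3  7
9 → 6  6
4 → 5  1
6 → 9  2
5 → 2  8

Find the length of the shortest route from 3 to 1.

13 m

Compare a few routes:
3 - 9 - 6 - 4 - 1: 4+6+7+2 = 19
3 - 9 - 6 - 1: 4+6+3 = 13
Cheapest is 3 - 9 - 6 - 1 at 13 m.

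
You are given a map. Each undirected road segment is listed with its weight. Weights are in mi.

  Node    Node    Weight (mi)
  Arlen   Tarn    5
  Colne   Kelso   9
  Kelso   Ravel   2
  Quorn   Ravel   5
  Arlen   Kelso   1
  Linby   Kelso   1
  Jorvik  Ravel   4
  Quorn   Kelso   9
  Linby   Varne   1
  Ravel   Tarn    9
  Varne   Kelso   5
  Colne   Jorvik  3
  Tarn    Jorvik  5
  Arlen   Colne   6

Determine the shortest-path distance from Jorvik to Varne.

8 mi

Enumerating some paths:
Jorvik–Ravel–Kelso–Linby–Varne: 4+2+1+1 = 8
Jorvik–Colne–Arlen–Kelso–Linby–Varne: 3+6+1+1+1 = 12
Jorvik–Ravel–Kelso–Varne: 4+2+5 = 11
Jorvik–Tarn–Arlen–Kelso–Linby–Varne: 5+5+1+1+1 = 13
Cheapest is Jorvik–Ravel–Kelso–Linby–Varne at 8 mi.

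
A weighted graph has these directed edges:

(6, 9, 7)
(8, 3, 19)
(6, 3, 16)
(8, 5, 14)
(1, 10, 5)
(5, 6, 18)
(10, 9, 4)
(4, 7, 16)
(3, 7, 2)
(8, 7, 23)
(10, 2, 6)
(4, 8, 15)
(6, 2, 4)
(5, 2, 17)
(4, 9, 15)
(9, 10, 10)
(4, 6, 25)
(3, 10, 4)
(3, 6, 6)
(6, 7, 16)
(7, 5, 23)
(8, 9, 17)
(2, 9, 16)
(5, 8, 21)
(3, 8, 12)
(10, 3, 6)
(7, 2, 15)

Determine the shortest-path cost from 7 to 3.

Running Dijkstra from 7:
7: 0
2: 15  (via 7)
5: 23  (via 7)
9: 31  (via 2)
6: 41  (via 5)
10: 41  (via 9)
8: 44  (via 5)
3: 47  (via 10)
Shortest route: 7–2–9–10–3 = 47.

47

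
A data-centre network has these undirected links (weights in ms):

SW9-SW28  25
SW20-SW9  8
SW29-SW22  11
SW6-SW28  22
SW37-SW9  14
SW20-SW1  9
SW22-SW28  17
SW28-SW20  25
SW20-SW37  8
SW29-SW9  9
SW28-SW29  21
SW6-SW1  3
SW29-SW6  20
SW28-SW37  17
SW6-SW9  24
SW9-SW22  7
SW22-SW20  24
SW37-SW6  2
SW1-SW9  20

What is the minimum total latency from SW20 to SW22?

Shortest distances from SW20:
SW20: 0
SW9: 8  (via SW20)
SW37: 8  (via SW20)
SW1: 9  (via SW20)
SW6: 10  (via SW37)
SW22: 15  (via SW9)
Shortest route: SW20 → SW9 → SW22 = 15 ms.

15 ms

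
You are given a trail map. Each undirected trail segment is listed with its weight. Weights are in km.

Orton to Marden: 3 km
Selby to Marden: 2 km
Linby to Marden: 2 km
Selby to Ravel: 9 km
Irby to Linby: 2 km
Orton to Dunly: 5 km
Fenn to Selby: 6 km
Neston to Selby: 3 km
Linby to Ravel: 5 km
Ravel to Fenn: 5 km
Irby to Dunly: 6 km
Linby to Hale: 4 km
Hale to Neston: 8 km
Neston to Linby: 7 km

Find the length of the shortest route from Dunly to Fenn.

Settle nodes by increasing distance from Dunly:
Dunly: 0
Orton: 5  (via Dunly)
Irby: 6  (via Dunly)
Linby: 8  (via Irby)
Marden: 8  (via Orton)
Selby: 10  (via Marden)
Hale: 12  (via Linby)
Neston: 13  (via Selby)
Ravel: 13  (via Linby)
Fenn: 16  (via Selby)
Shortest route: Dunly–Orton–Marden–Selby–Fenn = 16 km.

16 km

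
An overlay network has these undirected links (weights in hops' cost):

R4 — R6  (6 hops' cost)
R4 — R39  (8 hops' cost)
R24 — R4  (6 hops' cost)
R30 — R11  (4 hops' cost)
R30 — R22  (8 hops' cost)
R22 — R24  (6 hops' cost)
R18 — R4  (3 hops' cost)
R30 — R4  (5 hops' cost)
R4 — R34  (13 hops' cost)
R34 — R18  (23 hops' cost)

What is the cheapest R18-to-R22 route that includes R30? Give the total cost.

16 hops' cost

Best R18 to R30: R18–R4–R30 costing 8
Shortest R30→R22: R30–R22 = 8
Total via R30: 8 + 8 = 16 hops' cost.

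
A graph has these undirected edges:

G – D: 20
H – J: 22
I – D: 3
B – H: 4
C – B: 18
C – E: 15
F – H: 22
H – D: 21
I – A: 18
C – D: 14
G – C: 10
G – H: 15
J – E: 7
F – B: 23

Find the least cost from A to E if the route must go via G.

Best A to G: A → I → D → G costing 41
Best G to E: G → C → E costing 25
Total via G: 41 + 25 = 66.

66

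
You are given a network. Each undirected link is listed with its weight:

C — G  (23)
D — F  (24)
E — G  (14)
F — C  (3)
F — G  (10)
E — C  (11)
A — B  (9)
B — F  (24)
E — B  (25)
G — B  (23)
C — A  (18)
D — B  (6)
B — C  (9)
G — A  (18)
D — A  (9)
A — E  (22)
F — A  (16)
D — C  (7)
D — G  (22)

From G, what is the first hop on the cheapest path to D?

Candidate routes:
G - F - C - D: 10+3+7 = 20
G - D: 22 = 22
Cheapest is G - F - C - D at 20.
So from G the first move is to F.

F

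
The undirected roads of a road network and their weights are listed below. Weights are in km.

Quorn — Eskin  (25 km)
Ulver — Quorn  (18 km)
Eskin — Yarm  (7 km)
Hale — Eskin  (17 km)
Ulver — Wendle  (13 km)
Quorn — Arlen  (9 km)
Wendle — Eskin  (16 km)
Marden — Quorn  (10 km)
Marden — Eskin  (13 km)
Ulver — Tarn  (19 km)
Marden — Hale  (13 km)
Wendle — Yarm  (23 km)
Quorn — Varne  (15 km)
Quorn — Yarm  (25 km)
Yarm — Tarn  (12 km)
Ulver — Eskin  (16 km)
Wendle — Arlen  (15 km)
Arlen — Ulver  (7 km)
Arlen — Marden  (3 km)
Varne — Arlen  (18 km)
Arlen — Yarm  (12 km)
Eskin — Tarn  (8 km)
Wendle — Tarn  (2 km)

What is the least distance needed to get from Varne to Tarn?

Running Dijkstra from Varne:
Varne: 0
Quorn: 15  (via Varne)
Arlen: 18  (via Varne)
Marden: 21  (via Arlen)
Ulver: 25  (via Arlen)
Yarm: 30  (via Arlen)
Wendle: 33  (via Arlen)
Eskin: 34  (via Marden)
Hale: 34  (via Marden)
Tarn: 35  (via Wendle)
Shortest route: Varne → Arlen → Wendle → Tarn = 35 km.

35 km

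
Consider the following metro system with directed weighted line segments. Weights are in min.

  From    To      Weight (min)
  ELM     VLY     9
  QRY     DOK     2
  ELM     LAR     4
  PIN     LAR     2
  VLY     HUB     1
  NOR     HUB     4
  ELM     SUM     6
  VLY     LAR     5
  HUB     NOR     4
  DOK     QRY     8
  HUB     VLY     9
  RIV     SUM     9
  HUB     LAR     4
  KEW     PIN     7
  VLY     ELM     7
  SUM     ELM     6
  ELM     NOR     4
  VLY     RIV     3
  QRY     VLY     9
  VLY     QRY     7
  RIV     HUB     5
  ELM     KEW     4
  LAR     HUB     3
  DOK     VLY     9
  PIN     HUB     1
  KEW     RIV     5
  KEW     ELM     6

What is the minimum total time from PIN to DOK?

19 min

Settle nodes by increasing distance from PIN:
PIN: 0
HUB: 1  (via PIN)
LAR: 2  (via PIN)
NOR: 5  (via HUB)
VLY: 10  (via HUB)
RIV: 13  (via VLY)
QRY: 17  (via VLY)
ELM: 17  (via VLY)
DOK: 19  (via QRY)
Shortest route: PIN → HUB → VLY → QRY → DOK = 19 min.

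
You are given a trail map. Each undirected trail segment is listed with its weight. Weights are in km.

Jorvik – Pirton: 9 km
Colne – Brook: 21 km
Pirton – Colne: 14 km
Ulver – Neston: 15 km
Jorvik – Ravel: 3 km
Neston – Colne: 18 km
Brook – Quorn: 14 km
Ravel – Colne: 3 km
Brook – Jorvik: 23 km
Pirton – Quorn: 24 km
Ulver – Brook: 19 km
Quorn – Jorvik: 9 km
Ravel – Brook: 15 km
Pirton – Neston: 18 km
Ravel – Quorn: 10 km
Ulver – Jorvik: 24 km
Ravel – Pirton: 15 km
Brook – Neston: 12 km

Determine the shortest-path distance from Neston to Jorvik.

24 km

Shortest distances from Neston:
Neston: 0
Brook: 12  (via Neston)
Ulver: 15  (via Neston)
Colne: 18  (via Neston)
Pirton: 18  (via Neston)
Ravel: 21  (via Colne)
Jorvik: 24  (via Ravel)
Shortest route: Neston → Colne → Ravel → Jorvik = 24 km.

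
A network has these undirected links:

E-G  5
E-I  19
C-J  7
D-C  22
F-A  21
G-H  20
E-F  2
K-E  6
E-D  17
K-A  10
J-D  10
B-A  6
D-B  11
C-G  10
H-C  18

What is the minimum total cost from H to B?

Settle nodes by increasing distance from H:
H: 0
C: 18  (via H)
G: 20  (via H)
E: 25  (via G)
J: 25  (via C)
F: 27  (via E)
K: 31  (via E)
D: 35  (via J)
A: 41  (via K)
I: 44  (via E)
B: 46  (via D)
Shortest route: H–C–J–D–B = 46.

46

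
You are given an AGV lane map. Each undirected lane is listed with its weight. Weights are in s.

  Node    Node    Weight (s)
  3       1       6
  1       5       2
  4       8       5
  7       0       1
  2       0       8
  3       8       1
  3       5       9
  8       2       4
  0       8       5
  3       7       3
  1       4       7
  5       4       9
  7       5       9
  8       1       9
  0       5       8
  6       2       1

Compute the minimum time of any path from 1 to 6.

12 s

Shortest distances from 1:
1: 0
5: 2  (via 1)
3: 6  (via 1)
4: 7  (via 1)
8: 7  (via 3)
7: 9  (via 3)
0: 10  (via 5)
2: 11  (via 8)
6: 12  (via 2)
Shortest route: 1–3–8–2–6 = 12 s.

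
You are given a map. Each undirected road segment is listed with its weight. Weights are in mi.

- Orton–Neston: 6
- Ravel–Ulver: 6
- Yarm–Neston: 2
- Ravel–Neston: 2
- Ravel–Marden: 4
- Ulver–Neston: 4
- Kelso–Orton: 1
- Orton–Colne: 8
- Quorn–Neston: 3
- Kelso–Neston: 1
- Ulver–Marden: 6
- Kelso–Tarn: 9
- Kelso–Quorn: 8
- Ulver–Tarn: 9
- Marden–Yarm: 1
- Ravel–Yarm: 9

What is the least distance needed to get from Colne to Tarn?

Candidate routes:
Colne - Orton - Kelso - Tarn: 8+1+9 = 18
Colne - Orton - Kelso - Neston - Ulver - Tarn: 8+1+1+4+9 = 23
Cheapest is Colne - Orton - Kelso - Tarn at 18 mi.

18 mi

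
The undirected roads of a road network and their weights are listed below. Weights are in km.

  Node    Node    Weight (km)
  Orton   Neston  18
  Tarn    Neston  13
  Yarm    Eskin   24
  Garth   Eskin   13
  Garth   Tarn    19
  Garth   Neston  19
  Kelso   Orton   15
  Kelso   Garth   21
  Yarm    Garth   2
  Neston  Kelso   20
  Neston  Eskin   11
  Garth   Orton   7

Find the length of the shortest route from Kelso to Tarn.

Settle nodes by increasing distance from Kelso:
Kelso: 0
Orton: 15  (via Kelso)
Neston: 20  (via Kelso)
Garth: 21  (via Kelso)
Yarm: 23  (via Garth)
Eskin: 31  (via Neston)
Tarn: 33  (via Neston)
Shortest route: Kelso → Neston → Tarn = 33 km.

33 km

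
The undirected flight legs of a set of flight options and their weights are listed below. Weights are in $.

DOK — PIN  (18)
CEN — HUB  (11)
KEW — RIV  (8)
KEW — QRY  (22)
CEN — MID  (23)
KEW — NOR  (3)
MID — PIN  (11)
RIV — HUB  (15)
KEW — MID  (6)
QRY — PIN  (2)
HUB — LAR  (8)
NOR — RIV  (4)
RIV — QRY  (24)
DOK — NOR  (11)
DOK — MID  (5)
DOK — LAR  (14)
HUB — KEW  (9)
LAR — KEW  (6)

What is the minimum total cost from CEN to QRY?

$36

Shortest distances from CEN:
CEN: 0
HUB: 11  (via CEN)
LAR: 19  (via HUB)
KEW: 20  (via HUB)
NOR: 23  (via KEW)
MID: 23  (via CEN)
RIV: 26  (via HUB)
DOK: 28  (via MID)
PIN: 34  (via MID)
QRY: 36  (via PIN)
Shortest route: CEN–MID–PIN–QRY = $36.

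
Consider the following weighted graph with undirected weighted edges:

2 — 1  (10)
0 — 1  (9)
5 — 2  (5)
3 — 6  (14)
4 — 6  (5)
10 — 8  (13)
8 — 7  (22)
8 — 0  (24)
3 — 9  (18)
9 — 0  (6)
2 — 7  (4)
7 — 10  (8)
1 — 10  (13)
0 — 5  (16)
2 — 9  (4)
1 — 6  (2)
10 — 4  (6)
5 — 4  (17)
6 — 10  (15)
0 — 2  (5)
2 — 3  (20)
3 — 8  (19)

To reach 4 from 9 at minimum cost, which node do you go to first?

2

Candidate routes:
9 → 0 → 1 → 6 → 4: 6+9+2+5 = 22
9 → 2 → 1 → 6 → 4: 4+10+2+5 = 21
9 → 2 → 7 → 10 → 4: 4+4+8+6 = 22
Cheapest is 9 → 2 → 1 → 6 → 4 at 21.
So from 9 the first move is to 2.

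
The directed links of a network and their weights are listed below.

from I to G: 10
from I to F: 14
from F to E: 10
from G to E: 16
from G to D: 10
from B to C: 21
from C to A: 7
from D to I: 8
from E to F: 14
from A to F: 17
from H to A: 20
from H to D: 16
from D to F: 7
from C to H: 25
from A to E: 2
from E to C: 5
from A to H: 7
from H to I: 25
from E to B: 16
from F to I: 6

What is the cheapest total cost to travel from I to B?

40

Shortest distances from I:
I: 0
G: 10  (via I)
F: 14  (via I)
D: 20  (via G)
E: 24  (via F)
C: 29  (via E)
A: 36  (via C)
B: 40  (via E)
Shortest route: I–F–E–B = 40.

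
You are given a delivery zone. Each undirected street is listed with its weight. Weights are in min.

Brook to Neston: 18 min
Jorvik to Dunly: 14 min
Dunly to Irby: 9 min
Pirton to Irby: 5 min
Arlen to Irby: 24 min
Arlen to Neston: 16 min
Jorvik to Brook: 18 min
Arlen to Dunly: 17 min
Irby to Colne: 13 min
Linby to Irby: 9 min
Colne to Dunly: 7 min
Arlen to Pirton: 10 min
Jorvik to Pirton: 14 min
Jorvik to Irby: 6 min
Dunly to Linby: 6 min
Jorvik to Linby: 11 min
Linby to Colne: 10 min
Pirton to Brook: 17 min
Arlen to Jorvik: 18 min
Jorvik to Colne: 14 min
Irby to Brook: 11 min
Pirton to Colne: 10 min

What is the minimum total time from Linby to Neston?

38 min

Settle nodes by increasing distance from Linby:
Linby: 0
Dunly: 6  (via Linby)
Irby: 9  (via Linby)
Colne: 10  (via Linby)
Jorvik: 11  (via Linby)
Pirton: 14  (via Irby)
Brook: 20  (via Irby)
Arlen: 23  (via Dunly)
Neston: 38  (via Brook)
Shortest route: Linby → Irby → Brook → Neston = 38 min.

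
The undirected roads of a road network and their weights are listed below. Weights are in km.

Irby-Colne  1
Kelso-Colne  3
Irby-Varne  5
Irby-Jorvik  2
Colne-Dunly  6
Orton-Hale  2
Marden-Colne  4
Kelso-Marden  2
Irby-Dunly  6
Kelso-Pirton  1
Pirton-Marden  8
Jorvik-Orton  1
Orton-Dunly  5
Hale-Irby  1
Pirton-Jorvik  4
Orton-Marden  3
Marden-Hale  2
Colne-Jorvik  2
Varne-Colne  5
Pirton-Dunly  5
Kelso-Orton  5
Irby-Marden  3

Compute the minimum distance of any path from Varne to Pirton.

9 km

Enumerating some paths:
Varne - Irby - Marden - Kelso - Pirton: 5+3+2+1 = 11
Varne - Irby - Colne - Kelso - Pirton: 5+1+3+1 = 10
Varne - Colne - Jorvik - Pirton: 5+2+4 = 11
Varne - Colne - Kelso - Pirton: 5+3+1 = 9
The minimum is 9 km via Varne - Colne - Kelso - Pirton.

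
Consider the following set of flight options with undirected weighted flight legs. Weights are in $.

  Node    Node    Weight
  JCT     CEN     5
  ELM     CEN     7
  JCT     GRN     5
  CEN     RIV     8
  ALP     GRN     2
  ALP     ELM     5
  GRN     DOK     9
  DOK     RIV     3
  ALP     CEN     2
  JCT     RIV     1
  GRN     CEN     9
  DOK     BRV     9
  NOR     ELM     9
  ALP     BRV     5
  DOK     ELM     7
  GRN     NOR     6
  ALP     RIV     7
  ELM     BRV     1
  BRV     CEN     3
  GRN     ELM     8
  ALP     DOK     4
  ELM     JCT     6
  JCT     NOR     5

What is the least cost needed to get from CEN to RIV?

$6

Running Dijkstra from CEN:
CEN: 0
ALP: 2  (via CEN)
BRV: 3  (via CEN)
GRN: 4  (via ALP)
ELM: 4  (via BRV)
JCT: 5  (via CEN)
RIV: 6  (via JCT)
Shortest route: CEN–JCT–RIV = $6.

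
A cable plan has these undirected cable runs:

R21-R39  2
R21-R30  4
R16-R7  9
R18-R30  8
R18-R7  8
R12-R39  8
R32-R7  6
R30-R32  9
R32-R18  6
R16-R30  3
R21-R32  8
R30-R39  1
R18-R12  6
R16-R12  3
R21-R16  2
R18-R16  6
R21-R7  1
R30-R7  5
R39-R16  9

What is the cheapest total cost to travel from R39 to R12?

7

Settle nodes by increasing distance from R39:
R39: 0
R30: 1  (via R39)
R21: 2  (via R39)
R7: 3  (via R21)
R16: 4  (via R30)
R12: 7  (via R16)
Shortest route: R39 → R30 → R16 → R12 = 7.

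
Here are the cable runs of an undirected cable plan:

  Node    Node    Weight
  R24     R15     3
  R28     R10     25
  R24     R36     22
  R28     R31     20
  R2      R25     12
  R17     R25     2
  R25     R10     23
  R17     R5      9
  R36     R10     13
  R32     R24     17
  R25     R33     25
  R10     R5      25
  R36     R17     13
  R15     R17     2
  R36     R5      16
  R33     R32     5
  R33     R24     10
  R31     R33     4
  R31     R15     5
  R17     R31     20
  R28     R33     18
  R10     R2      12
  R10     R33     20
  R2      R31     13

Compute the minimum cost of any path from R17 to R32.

16

Settle nodes by increasing distance from R17:
R17: 0
R25: 2  (via R17)
R15: 2  (via R17)
R24: 5  (via R15)
R31: 7  (via R15)
R5: 9  (via R17)
R33: 11  (via R31)
R36: 13  (via R17)
R2: 14  (via R25)
R32: 16  (via R33)
Shortest route: R17–R15–R31–R33–R32 = 16.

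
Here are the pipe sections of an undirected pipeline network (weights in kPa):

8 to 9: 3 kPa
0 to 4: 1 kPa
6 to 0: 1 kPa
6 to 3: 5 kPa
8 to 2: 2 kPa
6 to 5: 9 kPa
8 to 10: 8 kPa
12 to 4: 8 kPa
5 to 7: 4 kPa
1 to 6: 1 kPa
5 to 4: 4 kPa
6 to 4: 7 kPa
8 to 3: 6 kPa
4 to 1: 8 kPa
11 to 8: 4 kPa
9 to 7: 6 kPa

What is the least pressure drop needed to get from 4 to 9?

14 kPa

Compare a few routes:
4–6–3–8–9: 7+5+6+3 = 21
4–0–6–5–7–9: 1+1+9+4+6 = 21
4–5–7–9: 4+4+6 = 14
4–0–6–3–8–9: 1+1+5+6+3 = 16
The minimum is 14 kPa via 4–5–7–9.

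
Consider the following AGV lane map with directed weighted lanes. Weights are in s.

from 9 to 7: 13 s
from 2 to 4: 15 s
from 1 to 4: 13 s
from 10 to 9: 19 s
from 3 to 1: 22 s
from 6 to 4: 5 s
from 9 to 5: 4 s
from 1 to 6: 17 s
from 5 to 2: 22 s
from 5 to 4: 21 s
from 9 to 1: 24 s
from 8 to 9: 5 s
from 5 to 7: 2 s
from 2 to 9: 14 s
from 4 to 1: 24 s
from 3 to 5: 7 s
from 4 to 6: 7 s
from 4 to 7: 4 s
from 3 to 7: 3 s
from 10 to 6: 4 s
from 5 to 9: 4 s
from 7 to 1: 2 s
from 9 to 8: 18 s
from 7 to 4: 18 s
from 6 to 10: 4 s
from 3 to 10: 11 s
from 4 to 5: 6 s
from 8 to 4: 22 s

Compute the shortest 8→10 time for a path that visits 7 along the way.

Best 8 to 7: 8 → 9 → 5 → 7 costing 11
Best 7 to 10: 7 → 1 → 6 → 10 costing 23
Total via 7: 11 + 23 = 34 s.

34 s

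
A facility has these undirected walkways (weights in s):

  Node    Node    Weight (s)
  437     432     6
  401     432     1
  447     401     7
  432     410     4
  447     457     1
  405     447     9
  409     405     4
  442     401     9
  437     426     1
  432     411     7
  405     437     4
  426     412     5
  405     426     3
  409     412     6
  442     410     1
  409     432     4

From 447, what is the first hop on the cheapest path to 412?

405

Compare a few routes:
447 - 405 - 426 - 412: 9+3+5 = 17
447 - 401 - 432 - 409 - 412: 7+1+4+6 = 18
447 - 405 - 437 - 426 - 412: 9+4+1+5 = 19
447 - 405 - 409 - 412: 9+4+6 = 19
The minimum is 17 s via 447 - 405 - 426 - 412.
So from 447 the first move is to 405.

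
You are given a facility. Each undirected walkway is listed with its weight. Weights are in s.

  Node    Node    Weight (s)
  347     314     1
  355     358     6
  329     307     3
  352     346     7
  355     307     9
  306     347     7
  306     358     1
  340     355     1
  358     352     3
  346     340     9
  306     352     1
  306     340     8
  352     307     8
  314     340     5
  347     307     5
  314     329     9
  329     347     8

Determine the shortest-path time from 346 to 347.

Candidate routes:
346 → 352 → 307 → 347: 7+8+5 = 20
346 → 352 → 306 → 347: 7+1+7 = 15
346 → 352 → 358 → 306 → 347: 7+3+1+7 = 18
346 → 352 → 306 → 340 → 314 → 347: 7+1+8+5+1 = 22
Cheapest is 346 → 352 → 306 → 347 at 15 s.

15 s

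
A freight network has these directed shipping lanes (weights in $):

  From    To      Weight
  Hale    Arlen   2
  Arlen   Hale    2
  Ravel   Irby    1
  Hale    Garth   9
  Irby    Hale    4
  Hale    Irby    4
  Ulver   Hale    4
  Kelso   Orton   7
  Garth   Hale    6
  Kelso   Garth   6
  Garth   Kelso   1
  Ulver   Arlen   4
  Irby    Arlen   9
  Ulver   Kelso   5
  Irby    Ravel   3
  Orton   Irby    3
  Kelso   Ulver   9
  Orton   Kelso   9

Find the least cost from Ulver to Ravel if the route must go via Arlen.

$13

Shortest Ulver→Arlen: Ulver → Arlen = 4
Shortest Arlen→Ravel: Arlen → Hale → Irby → Ravel = 9
Total via Arlen: 4 + 9 = $13.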